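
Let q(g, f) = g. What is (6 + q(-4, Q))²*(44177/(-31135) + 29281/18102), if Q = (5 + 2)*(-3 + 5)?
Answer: 31991966/40257555 ≈ 0.79468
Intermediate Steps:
Q = 14 (Q = 7*2 = 14)
(6 + q(-4, Q))²*(44177/(-31135) + 29281/18102) = (6 - 4)²*(44177/(-31135) + 29281/18102) = 2²*(44177*(-1/31135) + 29281*(1/18102)) = 4*(-44177/31135 + 4183/2586) = 4*(15995983/80515110) = 31991966/40257555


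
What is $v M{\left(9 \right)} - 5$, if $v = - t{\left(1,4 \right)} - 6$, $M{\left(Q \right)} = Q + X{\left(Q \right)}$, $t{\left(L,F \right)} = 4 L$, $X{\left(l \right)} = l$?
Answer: $-185$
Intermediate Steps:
$M{\left(Q \right)} = 2 Q$ ($M{\left(Q \right)} = Q + Q = 2 Q$)
$v = -10$ ($v = - 4 \cdot 1 - 6 = \left(-1\right) 4 - 6 = -4 - 6 = -10$)
$v M{\left(9 \right)} - 5 = - 10 \cdot 2 \cdot 9 - 5 = \left(-10\right) 18 - 5 = -180 - 5 = -185$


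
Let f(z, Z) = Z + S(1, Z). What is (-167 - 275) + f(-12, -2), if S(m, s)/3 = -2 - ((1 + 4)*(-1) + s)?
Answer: -429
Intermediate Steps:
S(m, s) = 9 - 3*s (S(m, s) = 3*(-2 - ((1 + 4)*(-1) + s)) = 3*(-2 - (5*(-1) + s)) = 3*(-2 - (-5 + s)) = 3*(-2 + (5 - s)) = 3*(3 - s) = 9 - 3*s)
f(z, Z) = 9 - 2*Z (f(z, Z) = Z + (9 - 3*Z) = 9 - 2*Z)
(-167 - 275) + f(-12, -2) = (-167 - 275) + (9 - 2*(-2)) = -442 + (9 + 4) = -442 + 13 = -429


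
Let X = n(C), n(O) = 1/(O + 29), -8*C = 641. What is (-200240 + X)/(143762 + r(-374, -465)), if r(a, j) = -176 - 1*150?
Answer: -20474542/14666331 ≈ -1.3960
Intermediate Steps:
C = -641/8 (C = -⅛*641 = -641/8 ≈ -80.125)
r(a, j) = -326 (r(a, j) = -176 - 150 = -326)
n(O) = 1/(29 + O)
X = -8/409 (X = 1/(29 - 641/8) = 1/(-409/8) = -8/409 ≈ -0.019560)
(-200240 + X)/(143762 + r(-374, -465)) = (-200240 - 8/409)/(143762 - 326) = -81898168/409/143436 = -81898168/409*1/143436 = -20474542/14666331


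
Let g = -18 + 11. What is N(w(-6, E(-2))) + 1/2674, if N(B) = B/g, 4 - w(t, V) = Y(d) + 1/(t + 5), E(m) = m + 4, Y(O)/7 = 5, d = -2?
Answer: 11461/2674 ≈ 4.2861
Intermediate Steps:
g = -7
Y(O) = 35 (Y(O) = 7*5 = 35)
E(m) = 4 + m
w(t, V) = -31 - 1/(5 + t) (w(t, V) = 4 - (35 + 1/(t + 5)) = 4 - (35 + 1/(5 + t)) = 4 + (-35 - 1/(5 + t)) = -31 - 1/(5 + t))
N(B) = -B/7 (N(B) = B/(-7) = B*(-1/7) = -B/7)
N(w(-6, E(-2))) + 1/2674 = -(-156 - 31*(-6))/(7*(5 - 6)) + 1/2674 = -(-156 + 186)/(7*(-1)) + 1/2674 = -(-1)*30/7 + 1/2674 = -1/7*(-30) + 1/2674 = 30/7 + 1/2674 = 11461/2674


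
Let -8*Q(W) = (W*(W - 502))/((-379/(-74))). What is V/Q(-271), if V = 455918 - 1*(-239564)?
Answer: -1054350712/7750871 ≈ -136.03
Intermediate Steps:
V = 695482 (V = 455918 + 239564 = 695482)
Q(W) = -37*W*(-502 + W)/1516 (Q(W) = -W*(W - 502)/(8*((-379/(-74)))) = -W*(-502 + W)/(8*((-379*(-1/74)))) = -W*(-502 + W)/(8*379/74) = -W*(-502 + W)*74/(8*379) = -37*W*(-502 + W)/1516)
V/Q(-271) = 695482/(((37/1516)*(-271)*(502 - 1*(-271)))) = 695482/(((37/1516)*(-271)*(502 + 271))) = 695482/(((37/1516)*(-271)*773)) = 695482/(-7750871/1516) = 695482*(-1516/7750871) = -1054350712/7750871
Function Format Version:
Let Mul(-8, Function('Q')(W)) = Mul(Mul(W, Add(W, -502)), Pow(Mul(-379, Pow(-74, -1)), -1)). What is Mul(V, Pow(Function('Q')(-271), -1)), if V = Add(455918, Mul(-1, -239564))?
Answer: Rational(-1054350712, 7750871) ≈ -136.03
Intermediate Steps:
V = 695482 (V = Add(455918, 239564) = 695482)
Function('Q')(W) = Mul(Rational(-37, 1516), W, Add(-502, W)) (Function('Q')(W) = Mul(Rational(-1, 8), Mul(Mul(W, Add(W, -502)), Pow(Mul(-379, Pow(-74, -1)), -1))) = Mul(Rational(-1, 8), Mul(Mul(W, Add(-502, W)), Pow(Mul(-379, Rational(-1, 74)), -1))) = Mul(Rational(-1, 8), Mul(Mul(W, Add(-502, W)), Pow(Rational(379, 74), -1))) = Mul(Rational(-1, 8), Mul(Mul(W, Add(-502, W)), Rational(74, 379))) = Mul(Rational(-1, 8), Mul(Rational(74, 379), W, Add(-502, W))) = Mul(Rational(-37, 1516), W, Add(-502, W)))
Mul(V, Pow(Function('Q')(-271), -1)) = Mul(695482, Pow(Mul(Rational(37, 1516), -271, Add(502, Mul(-1, -271))), -1)) = Mul(695482, Pow(Mul(Rational(37, 1516), -271, Add(502, 271)), -1)) = Mul(695482, Pow(Mul(Rational(37, 1516), -271, 773), -1)) = Mul(695482, Pow(Rational(-7750871, 1516), -1)) = Mul(695482, Rational(-1516, 7750871)) = Rational(-1054350712, 7750871)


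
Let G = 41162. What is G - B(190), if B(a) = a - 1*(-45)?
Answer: 40927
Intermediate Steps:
B(a) = 45 + a (B(a) = a + 45 = 45 + a)
G - B(190) = 41162 - (45 + 190) = 41162 - 1*235 = 41162 - 235 = 40927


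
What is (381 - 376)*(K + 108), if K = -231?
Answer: -615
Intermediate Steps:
(381 - 376)*(K + 108) = (381 - 376)*(-231 + 108) = 5*(-123) = -615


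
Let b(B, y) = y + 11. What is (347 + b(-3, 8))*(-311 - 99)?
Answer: -150060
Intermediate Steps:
b(B, y) = 11 + y
(347 + b(-3, 8))*(-311 - 99) = (347 + (11 + 8))*(-311 - 99) = (347 + 19)*(-410) = 366*(-410) = -150060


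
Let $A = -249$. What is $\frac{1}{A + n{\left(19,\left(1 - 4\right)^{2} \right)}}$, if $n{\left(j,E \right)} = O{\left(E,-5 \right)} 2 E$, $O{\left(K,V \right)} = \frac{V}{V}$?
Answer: $- \frac{1}{231} \approx -0.004329$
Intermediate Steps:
$O{\left(K,V \right)} = 1$
$n{\left(j,E \right)} = 2 E$ ($n{\left(j,E \right)} = 1 \cdot 2 E = 2 E$)
$\frac{1}{A + n{\left(19,\left(1 - 4\right)^{2} \right)}} = \frac{1}{-249 + 2 \left(1 - 4\right)^{2}} = \frac{1}{-249 + 2 \left(-3\right)^{2}} = \frac{1}{-249 + 2 \cdot 9} = \frac{1}{-249 + 18} = \frac{1}{-231} = - \frac{1}{231}$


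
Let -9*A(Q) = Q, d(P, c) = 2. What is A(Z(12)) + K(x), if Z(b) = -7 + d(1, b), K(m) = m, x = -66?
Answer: -589/9 ≈ -65.444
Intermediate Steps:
Z(b) = -5 (Z(b) = -7 + 2 = -5)
A(Q) = -Q/9
A(Z(12)) + K(x) = -1/9*(-5) - 66 = 5/9 - 66 = -589/9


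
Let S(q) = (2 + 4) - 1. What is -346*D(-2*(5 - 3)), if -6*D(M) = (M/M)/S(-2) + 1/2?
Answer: 1211/30 ≈ 40.367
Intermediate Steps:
S(q) = 5 (S(q) = 6 - 1 = 5)
D(M) = -7/60 (D(M) = -((M/M)/5 + 1/2)/6 = -(1*(⅕) + 1*(½))/6 = -(⅕ + ½)/6 = -⅙*7/10 = -7/60)
-346*D(-2*(5 - 3)) = -346*(-7/60) = 1211/30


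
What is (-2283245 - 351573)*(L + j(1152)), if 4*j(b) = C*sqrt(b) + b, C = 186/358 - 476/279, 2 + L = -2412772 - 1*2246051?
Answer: 12274397141266 + 312262820452*sqrt(2)/16647 ≈ 1.2274e+13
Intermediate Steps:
L = -4658825 (L = -2 + (-2412772 - 1*2246051) = -2 + (-2412772 - 2246051) = -2 - 4658823 = -4658825)
C = -59257/49941 (C = 186*(1/358) - 476*1/279 = 93/179 - 476/279 = -59257/49941 ≈ -1.1865)
j(b) = -59257*sqrt(b)/199764 + b/4 (j(b) = (-59257*sqrt(b)/49941 + b)/4 = (b - 59257*sqrt(b)/49941)/4 = -59257*sqrt(b)/199764 + b/4)
(-2283245 - 351573)*(L + j(1152)) = (-2283245 - 351573)*(-4658825 + (-118514*sqrt(2)/16647 + (1/4)*1152)) = -2634818*(-4658825 + (-118514*sqrt(2)/16647 + 288)) = -2634818*(-4658825 + (288 - 118514*sqrt(2)/16647)) = -2634818*(-4658537 - 118514*sqrt(2)/16647) = 12274397141266 + 312262820452*sqrt(2)/16647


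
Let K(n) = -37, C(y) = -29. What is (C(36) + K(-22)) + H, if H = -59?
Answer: -125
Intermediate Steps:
(C(36) + K(-22)) + H = (-29 - 37) - 59 = -66 - 59 = -125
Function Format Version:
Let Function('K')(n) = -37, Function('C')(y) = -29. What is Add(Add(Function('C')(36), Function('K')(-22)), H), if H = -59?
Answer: -125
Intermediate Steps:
Add(Add(Function('C')(36), Function('K')(-22)), H) = Add(Add(-29, -37), -59) = Add(-66, -59) = -125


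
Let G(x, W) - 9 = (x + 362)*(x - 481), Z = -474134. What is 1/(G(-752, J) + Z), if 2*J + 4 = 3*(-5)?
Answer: 1/6745 ≈ 0.00014826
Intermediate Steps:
J = -19/2 (J = -2 + (3*(-5))/2 = -2 + (½)*(-15) = -2 - 15/2 = -19/2 ≈ -9.5000)
G(x, W) = 9 + (-481 + x)*(362 + x) (G(x, W) = 9 + (x + 362)*(x - 481) = 9 + (362 + x)*(-481 + x) = 9 + (-481 + x)*(362 + x))
1/(G(-752, J) + Z) = 1/((-174113 + (-752)² - 119*(-752)) - 474134) = 1/((-174113 + 565504 + 89488) - 474134) = 1/(480879 - 474134) = 1/6745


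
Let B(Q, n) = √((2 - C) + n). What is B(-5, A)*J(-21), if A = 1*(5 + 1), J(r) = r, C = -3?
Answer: -21*√11 ≈ -69.649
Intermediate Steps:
A = 6 (A = 1*6 = 6)
B(Q, n) = √(5 + n) (B(Q, n) = √((2 - 1*(-3)) + n) = √((2 + 3) + n) = √(5 + n))
B(-5, A)*J(-21) = √(5 + 6)*(-21) = √11*(-21) = -21*√11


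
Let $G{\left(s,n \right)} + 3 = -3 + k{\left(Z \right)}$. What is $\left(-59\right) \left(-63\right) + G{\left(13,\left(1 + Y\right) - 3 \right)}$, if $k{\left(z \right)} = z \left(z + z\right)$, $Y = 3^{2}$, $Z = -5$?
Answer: $3761$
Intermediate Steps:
$Y = 9$
$k{\left(z \right)} = 2 z^{2}$ ($k{\left(z \right)} = z 2 z = 2 z^{2}$)
$G{\left(s,n \right)} = 44$ ($G{\left(s,n \right)} = -3 - \left(3 - 2 \left(-5\right)^{2}\right) = -3 + \left(-3 + 2 \cdot 25\right) = -3 + \left(-3 + 50\right) = -3 + 47 = 44$)
$\left(-59\right) \left(-63\right) + G{\left(13,\left(1 + Y\right) - 3 \right)} = \left(-59\right) \left(-63\right) + 44 = 3717 + 44 = 3761$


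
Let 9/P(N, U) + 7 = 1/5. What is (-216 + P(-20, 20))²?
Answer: 54597321/1156 ≈ 47230.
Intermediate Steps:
P(N, U) = -45/34 (P(N, U) = 9/(-7 + 1/5) = 9/(-7 + ⅕) = 9/(-34/5) = 9*(-5/34) = -45/34)
(-216 + P(-20, 20))² = (-216 - 45/34)² = (-7389/34)² = 54597321/1156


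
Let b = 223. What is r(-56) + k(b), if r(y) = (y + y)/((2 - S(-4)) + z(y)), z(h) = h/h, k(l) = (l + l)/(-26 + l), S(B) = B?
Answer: -2706/197 ≈ -13.736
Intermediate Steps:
k(l) = 2*l/(-26 + l) (k(l) = (2*l)/(-26 + l) = 2*l/(-26 + l))
z(h) = 1
r(y) = 2*y/7 (r(y) = (y + y)/((2 - 1*(-4)) + 1) = (2*y)/((2 + 4) + 1) = (2*y)/(6 + 1) = (2*y)/7 = (2*y)*(⅐) = 2*y/7)
r(-56) + k(b) = (2/7)*(-56) + 2*223/(-26 + 223) = -16 + 2*223/197 = -16 + 2*223*(1/197) = -16 + 446/197 = -2706/197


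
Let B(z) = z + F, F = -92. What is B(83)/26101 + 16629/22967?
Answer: 433826826/599461667 ≈ 0.72369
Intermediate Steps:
B(z) = -92 + z (B(z) = z - 92 = -92 + z)
B(83)/26101 + 16629/22967 = (-92 + 83)/26101 + 16629/22967 = -9*1/26101 + 16629*(1/22967) = -9/26101 + 16629/22967 = 433826826/599461667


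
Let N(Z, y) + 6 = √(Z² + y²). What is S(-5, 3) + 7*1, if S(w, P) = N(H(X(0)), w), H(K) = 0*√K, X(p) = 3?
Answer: 6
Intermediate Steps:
H(K) = 0
N(Z, y) = -6 + √(Z² + y²)
S(w, P) = -6 + √(w²) (S(w, P) = -6 + √(0² + w²) = -6 + √(0 + w²) = -6 + √(w²))
S(-5, 3) + 7*1 = (-6 + √((-5)²)) + 7*1 = (-6 + √25) + 7 = (-6 + 5) + 7 = -1 + 7 = 6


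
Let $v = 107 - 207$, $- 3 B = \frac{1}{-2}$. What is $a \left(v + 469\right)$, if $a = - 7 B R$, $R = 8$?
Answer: $-3444$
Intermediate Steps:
$B = \frac{1}{6}$ ($B = - \frac{1}{3 \left(-2\right)} = \left(- \frac{1}{3}\right) \left(- \frac{1}{2}\right) = \frac{1}{6} \approx 0.16667$)
$v = -100$
$a = - \frac{28}{3}$ ($a = \left(-7\right) \frac{1}{6} \cdot 8 = \left(- \frac{7}{6}\right) 8 = - \frac{28}{3} \approx -9.3333$)
$a \left(v + 469\right) = - \frac{28 \left(-100 + 469\right)}{3} = \left(- \frac{28}{3}\right) 369 = -3444$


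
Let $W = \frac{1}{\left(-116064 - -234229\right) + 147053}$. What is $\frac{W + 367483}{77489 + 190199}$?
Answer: $\frac{97463106295}{70995675984} \approx 1.3728$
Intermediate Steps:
$W = \frac{1}{265218}$ ($W = \frac{1}{\left(-116064 + 234229\right) + 147053} = \frac{1}{118165 + 147053} = \frac{1}{265218} \approx 3.7705 \cdot 10^{-6}$)
$\frac{W + 367483}{77489 + 190199} = \frac{\frac{1}{265218} + 367483}{77489 + 190199} = \frac{97463106295}{265218 \cdot 267688} = \frac{97463106295}{265218} \cdot \frac{1}{267688} = \frac{97463106295}{70995675984}$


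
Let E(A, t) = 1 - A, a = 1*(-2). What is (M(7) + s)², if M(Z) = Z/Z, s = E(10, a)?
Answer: 64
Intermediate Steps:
a = -2
s = -9 (s = 1 - 1*10 = 1 - 10 = -9)
M(Z) = 1
(M(7) + s)² = (1 - 9)² = (-8)² = 64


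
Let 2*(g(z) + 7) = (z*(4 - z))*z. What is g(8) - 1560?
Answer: -1695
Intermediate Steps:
g(z) = -7 + z²*(4 - z)/2 (g(z) = -7 + ((z*(4 - z))*z)/2 = -7 + (z²*(4 - z))/2 = -7 + z²*(4 - z)/2)
g(8) - 1560 = (-7 + 2*8² - ½*8³) - 1560 = (-7 + 2*64 - ½*512) - 1560 = (-7 + 128 - 256) - 1560 = -135 - 1560 = -1695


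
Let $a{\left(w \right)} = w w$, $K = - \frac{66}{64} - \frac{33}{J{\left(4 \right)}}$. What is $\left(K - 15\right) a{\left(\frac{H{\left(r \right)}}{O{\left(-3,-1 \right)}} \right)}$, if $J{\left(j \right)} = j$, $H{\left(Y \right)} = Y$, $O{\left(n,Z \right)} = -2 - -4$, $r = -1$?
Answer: $- \frac{777}{128} \approx -6.0703$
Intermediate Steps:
$O{\left(n,Z \right)} = 2$ ($O{\left(n,Z \right)} = -2 + 4 = 2$)
$K = - \frac{297}{32}$ ($K = - \frac{66}{64} - \frac{33}{4} = \left(-66\right) \frac{1}{64} - \frac{33}{4} = - \frac{33}{32} - \frac{33}{4} = - \frac{297}{32} \approx -9.2813$)
$a{\left(w \right)} = w^{2}$
$\left(K - 15\right) a{\left(\frac{H{\left(r \right)}}{O{\left(-3,-1 \right)}} \right)} = \left(- \frac{297}{32} - 15\right) \left(- \frac{1}{2}\right)^{2} = - \frac{777 \left(\left(-1\right) \frac{1}{2}\right)^{2}}{32} = - \frac{777 \left(- \frac{1}{2}\right)^{2}}{32} = \left(- \frac{777}{32}\right) \frac{1}{4} = - \frac{777}{128}$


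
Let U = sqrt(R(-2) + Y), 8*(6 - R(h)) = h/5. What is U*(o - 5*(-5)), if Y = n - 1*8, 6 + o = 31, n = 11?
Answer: 5*sqrt(905) ≈ 150.42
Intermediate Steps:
o = 25 (o = -6 + 31 = 25)
Y = 3 (Y = 11 - 1*8 = 11 - 8 = 3)
R(h) = 6 - h/40 (R(h) = 6 - h/(8*5) = 6 - h/40)
U = sqrt(905)/10 (U = sqrt((6 - 1/40*(-2)) + 3) = sqrt((6 + 1/20) + 3) = sqrt(121/20 + 3) = sqrt(181/20) = sqrt(905)/10 ≈ 3.0083)
U*(o - 5*(-5)) = (sqrt(905)/10)*(25 - 5*(-5)) = (sqrt(905)/10)*(25 + 25) = (sqrt(905)/10)*50 = 5*sqrt(905)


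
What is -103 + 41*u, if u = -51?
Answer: -2194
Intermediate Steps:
-103 + 41*u = -103 + 41*(-51) = -103 - 2091 = -2194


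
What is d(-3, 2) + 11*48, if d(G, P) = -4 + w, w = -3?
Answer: 521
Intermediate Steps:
d(G, P) = -7 (d(G, P) = -4 - 3 = -7)
d(-3, 2) + 11*48 = -7 + 11*48 = -7 + 528 = 521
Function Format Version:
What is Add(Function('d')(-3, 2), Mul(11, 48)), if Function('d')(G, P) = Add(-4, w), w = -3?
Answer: 521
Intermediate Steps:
Function('d')(G, P) = -7 (Function('d')(G, P) = Add(-4, -3) = -7)
Add(Function('d')(-3, 2), Mul(11, 48)) = Add(-7, Mul(11, 48)) = Add(-7, 528) = 521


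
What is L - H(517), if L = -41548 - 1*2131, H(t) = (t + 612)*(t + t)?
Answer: -1211065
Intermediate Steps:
H(t) = 2*t*(612 + t) (H(t) = (612 + t)*(2*t) = 2*t*(612 + t))
L = -43679 (L = -41548 - 2131 = -43679)
L - H(517) = -43679 - 2*517*(612 + 517) = -43679 - 2*517*1129 = -43679 - 1*1167386 = -43679 - 1167386 = -1211065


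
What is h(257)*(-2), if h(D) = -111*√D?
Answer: 222*√257 ≈ 3558.9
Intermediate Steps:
h(257)*(-2) = -111*√257*(-2) = 222*√257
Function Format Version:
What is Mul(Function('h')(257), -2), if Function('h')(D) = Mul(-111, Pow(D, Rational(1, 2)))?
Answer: Mul(222, Pow(257, Rational(1, 2))) ≈ 3558.9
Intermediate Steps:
Mul(Function('h')(257), -2) = Mul(Mul(-111, Pow(257, Rational(1, 2))), -2) = Mul(222, Pow(257, Rational(1, 2)))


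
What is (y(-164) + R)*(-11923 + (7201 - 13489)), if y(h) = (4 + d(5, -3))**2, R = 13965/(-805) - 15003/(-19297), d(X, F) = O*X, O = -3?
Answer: -36698424769/19297 ≈ -1.9018e+6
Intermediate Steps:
d(X, F) = -3*X
R = -319758/19297 (R = 13965*(-1/805) - 15003*(-1/19297) = -399/23 + 15003/19297 = -319758/19297 ≈ -16.570)
y(h) = 121 (y(h) = (4 - 3*5)**2 = (4 - 15)**2 = (-11)**2 = 121)
(y(-164) + R)*(-11923 + (7201 - 13489)) = (121 - 319758/19297)*(-11923 + (7201 - 13489)) = 2015179*(-11923 - 6288)/19297 = (2015179/19297)*(-18211) = -36698424769/19297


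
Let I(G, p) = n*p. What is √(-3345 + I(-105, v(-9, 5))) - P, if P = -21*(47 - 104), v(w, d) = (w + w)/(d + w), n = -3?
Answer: -1197 + I*√13434/2 ≈ -1197.0 + 57.953*I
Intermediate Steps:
v(w, d) = 2*w/(d + w) (v(w, d) = (2*w)/(d + w) = 2*w/(d + w))
I(G, p) = -3*p
P = 1197 (P = -21*(-57) = 1197)
√(-3345 + I(-105, v(-9, 5))) - P = √(-3345 - 6*(-9)/(5 - 9)) - 1*1197 = √(-3345 - 6*(-9)/(-4)) - 1197 = √(-3345 - 6*(-9)*(-1)/4) - 1197 = √(-3345 - 3*9/2) - 1197 = √(-3345 - 27/2) - 1197 = √(-6717/2) - 1197 = I*√13434/2 - 1197 = -1197 + I*√13434/2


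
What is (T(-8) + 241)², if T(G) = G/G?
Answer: 58564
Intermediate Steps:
T(G) = 1
(T(-8) + 241)² = (1 + 241)² = 242² = 58564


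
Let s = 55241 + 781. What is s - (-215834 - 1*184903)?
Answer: 456759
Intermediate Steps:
s = 56022
s - (-215834 - 1*184903) = 56022 - (-215834 - 1*184903) = 56022 - (-215834 - 184903) = 56022 - 1*(-400737) = 56022 + 400737 = 456759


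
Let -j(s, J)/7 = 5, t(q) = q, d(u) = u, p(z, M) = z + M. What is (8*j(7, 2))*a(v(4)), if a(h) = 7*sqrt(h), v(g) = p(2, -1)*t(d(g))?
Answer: -3920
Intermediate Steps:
p(z, M) = M + z
v(g) = g (v(g) = (-1 + 2)*g = 1*g = g)
j(s, J) = -35 (j(s, J) = -7*5 = -35)
(8*j(7, 2))*a(v(4)) = (8*(-35))*(7*sqrt(4)) = -1960*2 = -280*14 = -3920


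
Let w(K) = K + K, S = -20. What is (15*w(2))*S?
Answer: -1200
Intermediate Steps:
w(K) = 2*K
(15*w(2))*S = (15*(2*2))*(-20) = (15*4)*(-20) = 60*(-20) = -1200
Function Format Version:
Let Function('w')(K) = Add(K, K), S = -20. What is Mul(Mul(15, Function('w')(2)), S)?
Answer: -1200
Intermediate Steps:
Function('w')(K) = Mul(2, K)
Mul(Mul(15, Function('w')(2)), S) = Mul(Mul(15, Mul(2, 2)), -20) = Mul(Mul(15, 4), -20) = Mul(60, -20) = -1200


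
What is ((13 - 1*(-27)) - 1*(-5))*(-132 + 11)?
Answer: -5445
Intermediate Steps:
((13 - 1*(-27)) - 1*(-5))*(-132 + 11) = ((13 + 27) + 5)*(-121) = (40 + 5)*(-121) = 45*(-121) = -5445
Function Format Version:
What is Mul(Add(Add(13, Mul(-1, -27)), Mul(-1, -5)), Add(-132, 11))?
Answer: -5445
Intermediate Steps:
Mul(Add(Add(13, Mul(-1, -27)), Mul(-1, -5)), Add(-132, 11)) = Mul(Add(Add(13, 27), 5), -121) = Mul(Add(40, 5), -121) = Mul(45, -121) = -5445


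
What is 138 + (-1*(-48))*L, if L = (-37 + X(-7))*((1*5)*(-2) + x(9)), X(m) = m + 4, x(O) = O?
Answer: 2058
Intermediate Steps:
X(m) = 4 + m
L = 40 (L = (-37 + (4 - 7))*((1*5)*(-2) + 9) = (-37 - 3)*(5*(-2) + 9) = -40*(-10 + 9) = -40*(-1) = 40)
138 + (-1*(-48))*L = 138 - 1*(-48)*40 = 138 + 48*40 = 138 + 1920 = 2058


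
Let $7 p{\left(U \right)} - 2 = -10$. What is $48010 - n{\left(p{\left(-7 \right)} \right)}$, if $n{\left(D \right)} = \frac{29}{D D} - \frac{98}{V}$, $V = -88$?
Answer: $\frac{33782625}{704} \approx 47987.0$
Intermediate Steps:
$p{\left(U \right)} = - \frac{8}{7}$ ($p{\left(U \right)} = \frac{2}{7} + \frac{1}{7} \left(-10\right) = \frac{2}{7} - \frac{10}{7} = - \frac{8}{7}$)
$n{\left(D \right)} = \frac{49}{44} + \frac{29}{D^{2}}$ ($n{\left(D \right)} = \frac{29}{D D} - \frac{98}{-88} = \frac{29}{D^{2}} - - \frac{49}{44} = \frac{29}{D^{2}} + \frac{49}{44} = \frac{49}{44} + \frac{29}{D^{2}}$)
$48010 - n{\left(p{\left(-7 \right)} \right)} = 48010 - \left(\frac{49}{44} + \frac{29}{\frac{64}{49}}\right) = 48010 - \left(\frac{49}{44} + 29 \cdot \frac{49}{64}\right) = 48010 - \left(\frac{49}{44} + \frac{1421}{64}\right) = 48010 - \frac{16415}{704} = \frac{33782625}{704}$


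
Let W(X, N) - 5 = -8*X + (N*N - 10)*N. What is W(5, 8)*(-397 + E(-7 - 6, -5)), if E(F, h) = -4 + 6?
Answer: -156815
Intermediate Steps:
E(F, h) = 2
W(X, N) = 5 - 8*X + N*(-10 + N²) (W(X, N) = 5 + (-8*X + (N*N - 10)*N) = 5 + (-8*X + (N² - 10)*N) = 5 + (-8*X + (-10 + N²)*N) = 5 + (-8*X + N*(-10 + N²)) = 5 - 8*X + N*(-10 + N²))
W(5, 8)*(-397 + E(-7 - 6, -5)) = (5 + 8³ - 10*8 - 8*5)*(-397 + 2) = (5 + 512 - 80 - 40)*(-395) = 397*(-395) = -156815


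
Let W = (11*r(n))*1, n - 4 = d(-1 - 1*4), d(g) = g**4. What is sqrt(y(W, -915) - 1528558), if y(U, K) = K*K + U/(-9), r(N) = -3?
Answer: 2*I*sqrt(1555491)/3 ≈ 831.46*I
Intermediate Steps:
n = 629 (n = 4 + (-1 - 1*4)**4 = 4 + (-1 - 4)**4 = 4 + (-5)**4 = 4 + 625 = 629)
W = -33 (W = (11*(-3))*1 = -33*1 = -33)
y(U, K) = K**2 - U/9 (y(U, K) = K**2 + U*(-1/9) = K**2 - U/9)
sqrt(y(W, -915) - 1528558) = sqrt(((-915)**2 - 1/9*(-33)) - 1528558) = sqrt((837225 + 11/3) - 1528558) = sqrt(2511686/3 - 1528558) = sqrt(-2073988/3) = 2*I*sqrt(1555491)/3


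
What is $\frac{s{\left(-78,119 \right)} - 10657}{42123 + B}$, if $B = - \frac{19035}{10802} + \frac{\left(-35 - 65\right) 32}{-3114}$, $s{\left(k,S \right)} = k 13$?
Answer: $- \frac{196291211094}{708442335527} \approx -0.27707$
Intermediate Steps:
$s{\left(k,S \right)} = 13 k$
$B = - \frac{12354295}{16818714}$ ($B = \left(-19035\right) \frac{1}{10802} + \left(-100\right) 32 \left(- \frac{1}{3114}\right) = - \frac{19035}{10802} - - \frac{1600}{1557} = - \frac{19035}{10802} + \frac{1600}{1557} = - \frac{12354295}{16818714} \approx -0.73456$)
$\frac{s{\left(-78,119 \right)} - 10657}{42123 + B} = \frac{13 \left(-78\right) - 10657}{42123 - \frac{12354295}{16818714}} = \frac{-1014 - 10657}{\frac{708442335527}{16818714}} = \left(-11671\right) \frac{16818714}{708442335527} = - \frac{196291211094}{708442335527}$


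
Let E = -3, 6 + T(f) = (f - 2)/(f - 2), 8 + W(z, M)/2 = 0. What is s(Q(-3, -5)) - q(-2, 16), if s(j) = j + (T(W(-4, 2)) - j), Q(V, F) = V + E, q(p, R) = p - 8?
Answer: 5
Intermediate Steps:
W(z, M) = -16 (W(z, M) = -16 + 2*0 = -16 + 0 = -16)
T(f) = -5 (T(f) = -6 + (f - 2)/(f - 2) = -6 + (-2 + f)/(-2 + f) = -6 + 1 = -5)
q(p, R) = -8 + p
Q(V, F) = -3 + V (Q(V, F) = V - 3 = -3 + V)
s(j) = -5 (s(j) = j + (-5 - j) = -5)
s(Q(-3, -5)) - q(-2, 16) = -5 - (-8 - 2) = -5 - 1*(-10) = -5 + 10 = 5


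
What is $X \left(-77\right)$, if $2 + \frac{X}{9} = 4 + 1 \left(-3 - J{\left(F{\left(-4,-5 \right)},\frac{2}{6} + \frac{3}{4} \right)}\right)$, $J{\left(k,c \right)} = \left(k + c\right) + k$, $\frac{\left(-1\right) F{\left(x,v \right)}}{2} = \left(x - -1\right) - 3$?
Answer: $\frac{72303}{4} \approx 18076.0$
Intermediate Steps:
$F{\left(x,v \right)} = 4 - 2 x$ ($F{\left(x,v \right)} = - 2 \left(\left(x - -1\right) - 3\right) = - 2 \left(\left(x + 1\right) - 3\right) = - 2 \left(\left(1 + x\right) - 3\right) = - 2 \left(-2 + x\right) = 4 - 2 x$)
$J{\left(k,c \right)} = c + 2 k$ ($J{\left(k,c \right)} = \left(c + k\right) + k = c + 2 k$)
$X = - \frac{939}{4}$ ($X = -18 + 9 \left(4 + 1 \left(-3 - \left(\left(\frac{2}{6} + \frac{3}{4}\right) + 2 \left(4 - -8\right)\right)\right)\right) = -18 + 9 \left(4 + 1 \left(-3 - \left(\left(2 \cdot \frac{1}{6} + 3 \cdot \frac{1}{4}\right) + 2 \left(4 + 8\right)\right)\right)\right) = -18 + 9 \left(4 + 1 \left(-3 - \left(\left(\frac{1}{3} + \frac{3}{4}\right) + 2 \cdot 12\right)\right)\right) = -18 + 9 \left(4 + 1 \left(-3 - \left(\frac{13}{12} + 24\right)\right)\right) = -18 + 9 \left(4 + 1 \left(-3 - \frac{301}{12}\right)\right) = -18 + 9 \left(4 + 1 \left(- \frac{337}{12}\right)\right) = -18 + 9 \left(4 - \frac{337}{12}\right) = -18 + 9 \left(- \frac{289}{12}\right) = -18 - \frac{867}{4} = - \frac{939}{4} \approx -234.75$)
$X \left(-77\right) = \left(- \frac{939}{4}\right) \left(-77\right) = \frac{72303}{4}$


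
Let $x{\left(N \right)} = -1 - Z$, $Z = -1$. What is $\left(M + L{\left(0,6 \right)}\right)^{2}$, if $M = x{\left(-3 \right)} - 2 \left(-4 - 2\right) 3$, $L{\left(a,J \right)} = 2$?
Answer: $1444$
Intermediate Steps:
$x{\left(N \right)} = 0$ ($x{\left(N \right)} = -1 - -1 = -1 + 1 = 0$)
$M = 36$ ($M = 0 - 2 \left(-4 - 2\right) 3 = 0 - 2 \left(\left(-6\right) 3\right) = 0 - -36 = 0 + 36 = 36$)
$\left(M + L{\left(0,6 \right)}\right)^{2} = \left(36 + 2\right)^{2} = 38^{2} = 1444$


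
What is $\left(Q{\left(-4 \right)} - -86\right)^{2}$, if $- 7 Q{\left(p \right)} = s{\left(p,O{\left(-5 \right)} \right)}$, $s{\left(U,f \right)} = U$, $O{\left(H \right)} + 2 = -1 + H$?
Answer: $\frac{367236}{49} \approx 7494.6$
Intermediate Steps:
$O{\left(H \right)} = -3 + H$ ($O{\left(H \right)} = -2 + \left(-1 + H\right) = -3 + H$)
$Q{\left(p \right)} = - \frac{p}{7}$
$\left(Q{\left(-4 \right)} - -86\right)^{2} = \left(\left(- \frac{1}{7}\right) \left(-4\right) - -86\right)^{2} = \left(\frac{4}{7} + \left(-22 + 108\right)\right)^{2} = \left(\frac{4}{7} + 86\right)^{2} = \left(\frac{606}{7}\right)^{2} = \frac{367236}{49}$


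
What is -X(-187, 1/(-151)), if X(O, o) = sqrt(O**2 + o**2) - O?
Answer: -187 - sqrt(797328170)/151 ≈ -374.00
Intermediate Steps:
-X(-187, 1/(-151)) = -(sqrt((-187)**2 + (1/(-151))**2) - 1*(-187)) = -(sqrt(34969 + (-1/151)**2) + 187) = -(sqrt(34969 + 1/22801) + 187) = -(sqrt(797328170/22801) + 187) = -(sqrt(797328170)/151 + 187) = -(187 + sqrt(797328170)/151) = -187 - sqrt(797328170)/151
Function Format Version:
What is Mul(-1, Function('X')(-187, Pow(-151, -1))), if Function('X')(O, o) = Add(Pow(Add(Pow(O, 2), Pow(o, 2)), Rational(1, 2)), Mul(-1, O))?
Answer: Add(-187, Mul(Rational(-1, 151), Pow(797328170, Rational(1, 2)))) ≈ -374.00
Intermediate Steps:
Mul(-1, Function('X')(-187, Pow(-151, -1))) = Mul(-1, Add(Pow(Add(Pow(-187, 2), Pow(Pow(-151, -1), 2)), Rational(1, 2)), Mul(-1, -187))) = Mul(-1, Add(Pow(Add(34969, Pow(Rational(-1, 151), 2)), Rational(1, 2)), 187)) = Mul(-1, Add(Pow(Add(34969, Rational(1, 22801)), Rational(1, 2)), 187)) = Mul(-1, Add(Pow(Rational(797328170, 22801), Rational(1, 2)), 187)) = Mul(-1, Add(Mul(Rational(1, 151), Pow(797328170, Rational(1, 2))), 187)) = Mul(-1, Add(187, Mul(Rational(1, 151), Pow(797328170, Rational(1, 2))))) = Add(-187, Mul(Rational(-1, 151), Pow(797328170, Rational(1, 2))))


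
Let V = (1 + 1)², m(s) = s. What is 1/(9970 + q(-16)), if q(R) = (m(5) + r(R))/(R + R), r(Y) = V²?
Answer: 32/319019 ≈ 0.00010031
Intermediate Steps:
V = 4 (V = 2² = 4)
r(Y) = 16 (r(Y) = 4² = 16)
q(R) = 21/(2*R) (q(R) = (5 + 16)/(R + R) = 21/((2*R)) = 21*(1/(2*R)) = 21/(2*R))
1/(9970 + q(-16)) = 1/(9970 + (21/2)/(-16)) = 1/(9970 + (21/2)*(-1/16)) = 1/(9970 - 21/32) = 1/(319019/32) = 32/319019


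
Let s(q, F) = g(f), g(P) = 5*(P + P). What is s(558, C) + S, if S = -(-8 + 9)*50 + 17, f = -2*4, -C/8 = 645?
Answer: -113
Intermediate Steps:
C = -5160 (C = -8*645 = -5160)
f = -8
g(P) = 10*P (g(P) = 5*(2*P) = 10*P)
s(q, F) = -80 (s(q, F) = 10*(-8) = -80)
S = -33 (S = -1*1*50 + 17 = -1*50 + 17 = -50 + 17 = -33)
s(558, C) + S = -80 - 33 = -113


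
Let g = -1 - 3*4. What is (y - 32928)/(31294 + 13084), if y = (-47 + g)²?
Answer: -14664/22189 ≈ -0.66087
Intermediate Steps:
g = -13 (g = -1 - 12 = -13)
y = 3600 (y = (-47 - 13)² = (-60)² = 3600)
(y - 32928)/(31294 + 13084) = (3600 - 32928)/(31294 + 13084) = -29328/44378 = -29328*1/44378 = -14664/22189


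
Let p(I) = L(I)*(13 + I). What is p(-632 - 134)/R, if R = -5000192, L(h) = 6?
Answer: 2259/2500096 ≈ 0.00090357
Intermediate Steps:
p(I) = 78 + 6*I (p(I) = 6*(13 + I) = 78 + 6*I)
p(-632 - 134)/R = (78 + 6*(-632 - 134))/(-5000192) = (78 + 6*(-766))*(-1/5000192) = (78 - 4596)*(-1/5000192) = -4518*(-1/5000192) = 2259/2500096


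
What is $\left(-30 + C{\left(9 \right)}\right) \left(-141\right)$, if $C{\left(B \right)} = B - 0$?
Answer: $2961$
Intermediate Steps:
$C{\left(B \right)} = B$ ($C{\left(B \right)} = B + 0 = B$)
$\left(-30 + C{\left(9 \right)}\right) \left(-141\right) = \left(-30 + 9\right) \left(-141\right) = \left(-21\right) \left(-141\right) = 2961$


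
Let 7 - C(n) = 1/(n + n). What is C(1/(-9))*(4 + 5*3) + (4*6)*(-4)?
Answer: 245/2 ≈ 122.50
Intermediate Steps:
C(n) = 7 - 1/(2*n) (C(n) = 7 - 1/(n + n) = 7 - 1/(2*n))
C(1/(-9))*(4 + 5*3) + (4*6)*(-4) = (7 - 1/(2*(1/(-9))))*(4 + 5*3) + (4*6)*(-4) = (7 - 1/(2*(-⅑)))*(4 + 15) + 24*(-4) = (7 - ½*(-9))*19 - 96 = (7 + 9/2)*19 - 96 = (23/2)*19 - 96 = 437/2 - 96 = 245/2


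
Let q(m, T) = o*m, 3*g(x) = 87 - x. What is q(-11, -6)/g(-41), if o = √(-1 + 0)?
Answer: -33*I/128 ≈ -0.25781*I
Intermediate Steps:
o = I (o = √(-1) = I ≈ 1.0*I)
g(x) = 29 - x/3 (g(x) = (87 - x)/3 = 29 - x/3)
q(m, T) = I*m
q(-11, -6)/g(-41) = (I*(-11))/(29 - ⅓*(-41)) = (-11*I)/(29 + 41/3) = (-11*I)/(128/3) = -11*I*(3/128) = -33*I/128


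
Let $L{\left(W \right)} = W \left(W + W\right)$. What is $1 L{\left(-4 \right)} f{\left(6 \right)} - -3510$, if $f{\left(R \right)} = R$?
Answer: $3702$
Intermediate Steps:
$L{\left(W \right)} = 2 W^{2}$ ($L{\left(W \right)} = W 2 W = 2 W^{2}$)
$1 L{\left(-4 \right)} f{\left(6 \right)} - -3510 = 1 \cdot 2 \left(-4\right)^{2} \cdot 6 - -3510 = 1 \cdot 2 \cdot 16 \cdot 6 + 3510 = 1 \cdot 32 \cdot 6 + 3510 = 32 \cdot 6 + 3510 = 192 + 3510 = 3702$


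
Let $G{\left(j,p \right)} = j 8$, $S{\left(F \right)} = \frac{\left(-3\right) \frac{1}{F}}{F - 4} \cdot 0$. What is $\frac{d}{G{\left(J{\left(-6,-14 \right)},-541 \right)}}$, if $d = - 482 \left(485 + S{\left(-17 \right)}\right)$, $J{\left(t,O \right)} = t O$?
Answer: $- \frac{116885}{336} \approx -347.87$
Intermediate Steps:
$S{\left(F \right)} = 0$ ($S{\left(F \right)} = \frac{\left(-3\right) \frac{1}{F}}{-4 + F} 0 = - \frac{3}{F \left(-4 + F\right)} 0 = 0$)
$J{\left(t,O \right)} = O t$
$G{\left(j,p \right)} = 8 j$
$d = -233770$ ($d = - 482 \left(485 + 0\right) = \left(-482\right) 485 = -233770$)
$\frac{d}{G{\left(J{\left(-6,-14 \right)},-541 \right)}} = - \frac{233770}{8 \left(\left(-14\right) \left(-6\right)\right)} = - \frac{233770}{8 \cdot 84} = - \frac{233770}{672} = \left(-233770\right) \frac{1}{672} = - \frac{116885}{336}$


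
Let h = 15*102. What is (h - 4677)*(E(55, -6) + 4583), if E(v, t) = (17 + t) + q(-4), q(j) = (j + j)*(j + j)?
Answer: -14658726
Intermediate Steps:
q(j) = 4*j² (q(j) = (2*j)*(2*j) = 4*j²)
h = 1530
E(v, t) = 81 + t (E(v, t) = (17 + t) + 4*(-4)² = (17 + t) + 4*16 = (17 + t) + 64 = 81 + t)
(h - 4677)*(E(55, -6) + 4583) = (1530 - 4677)*((81 - 6) + 4583) = -3147*(75 + 4583) = -3147*4658 = -14658726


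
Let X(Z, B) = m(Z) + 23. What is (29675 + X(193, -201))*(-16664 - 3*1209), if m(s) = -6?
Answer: -602480372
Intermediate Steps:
X(Z, B) = 17 (X(Z, B) = -6 + 23 = 17)
(29675 + X(193, -201))*(-16664 - 3*1209) = (29675 + 17)*(-16664 - 3*1209) = 29692*(-16664 - 3627) = 29692*(-20291) = -602480372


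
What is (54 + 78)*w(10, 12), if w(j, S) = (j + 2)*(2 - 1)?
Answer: 1584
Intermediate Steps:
w(j, S) = 2 + j (w(j, S) = (2 + j)*1 = 2 + j)
(54 + 78)*w(10, 12) = (54 + 78)*(2 + 10) = 132*12 = 1584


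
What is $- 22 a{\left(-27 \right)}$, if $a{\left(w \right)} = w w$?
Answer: $-16038$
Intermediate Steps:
$a{\left(w \right)} = w^{2}$
$- 22 a{\left(-27 \right)} = - 22 \left(-27\right)^{2} = \left(-22\right) 729 = -16038$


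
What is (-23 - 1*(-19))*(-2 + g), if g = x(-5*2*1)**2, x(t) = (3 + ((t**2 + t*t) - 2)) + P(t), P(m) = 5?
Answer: -169736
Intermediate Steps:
x(t) = 6 + 2*t**2 (x(t) = (3 + ((t**2 + t*t) - 2)) + 5 = (3 + ((t**2 + t**2) - 2)) + 5 = (3 + (2*t**2 - 2)) + 5 = (3 + (-2 + 2*t**2)) + 5 = (1 + 2*t**2) + 5 = 6 + 2*t**2)
g = 42436 (g = (6 + 2*(-5*2*1)**2)**2 = (6 + 2*(-10*1)**2)**2 = (6 + 2*(-10)**2)**2 = (6 + 2*100)**2 = (6 + 200)**2 = 206**2 = 42436)
(-23 - 1*(-19))*(-2 + g) = (-23 - 1*(-19))*(-2 + 42436) = (-23 + 19)*42434 = -4*42434 = -169736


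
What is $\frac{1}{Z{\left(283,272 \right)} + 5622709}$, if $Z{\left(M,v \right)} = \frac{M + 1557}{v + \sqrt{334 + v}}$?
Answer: $\frac{68763940247}{386640094711733443} + \frac{920 \sqrt{606}}{1159920284135200329} \approx 1.7785 \cdot 10^{-7}$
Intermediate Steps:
$Z{\left(M,v \right)} = \frac{1557 + M}{v + \sqrt{334 + v}}$
$\frac{1}{Z{\left(283,272 \right)} + 5622709} = \frac{1}{\frac{1557 + 283}{272 + \sqrt{334 + 272}} + 5622709} = \frac{1}{\frac{1}{272 + \sqrt{606}} \cdot 1840 + 5622709} = \frac{1}{\frac{1840}{272 + \sqrt{606}} + 5622709} = \frac{1}{5622709 + \frac{1840}{272 + \sqrt{606}}}$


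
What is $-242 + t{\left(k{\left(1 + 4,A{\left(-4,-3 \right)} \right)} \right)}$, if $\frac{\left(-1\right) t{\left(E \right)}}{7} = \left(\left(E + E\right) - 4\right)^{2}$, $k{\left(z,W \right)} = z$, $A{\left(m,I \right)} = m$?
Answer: $-494$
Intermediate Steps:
$t{\left(E \right)} = - 7 \left(-4 + 2 E\right)^{2}$ ($t{\left(E \right)} = - 7 \left(\left(E + E\right) - 4\right)^{2} = - 7 \left(2 E - 4\right)^{2} = - 7 \left(-4 + 2 E\right)^{2}$)
$-242 + t{\left(k{\left(1 + 4,A{\left(-4,-3 \right)} \right)} \right)} = -242 - 28 \left(-2 + \left(1 + 4\right)\right)^{2} = -242 - 28 \left(-2 + 5\right)^{2} = -242 - 28 \cdot 3^{2} = -242 - 252 = -494$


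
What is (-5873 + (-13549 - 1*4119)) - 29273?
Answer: -52814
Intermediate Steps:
(-5873 + (-13549 - 1*4119)) - 29273 = (-5873 + (-13549 - 4119)) - 29273 = (-5873 - 17668) - 29273 = -23541 - 29273 = -52814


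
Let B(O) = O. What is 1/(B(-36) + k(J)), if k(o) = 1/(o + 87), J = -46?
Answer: -41/1475 ≈ -0.027797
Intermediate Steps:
k(o) = 1/(87 + o)
1/(B(-36) + k(J)) = 1/(-36 + 1/(87 - 46)) = 1/(-36 + 1/41) = 1/(-1475/41) = -41/1475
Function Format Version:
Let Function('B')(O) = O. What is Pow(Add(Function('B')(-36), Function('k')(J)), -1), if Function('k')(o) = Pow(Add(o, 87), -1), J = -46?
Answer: Rational(-41, 1475) ≈ -0.027797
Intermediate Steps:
Function('k')(o) = Pow(Add(87, o), -1)
Pow(Add(Function('B')(-36), Function('k')(J)), -1) = Pow(Add(-36, Pow(Add(87, -46), -1)), -1) = Pow(Add(-36, Pow(41, -1)), -1) = Pow(Add(-36, Rational(1, 41)), -1) = Pow(Rational(-1475, 41), -1) = Rational(-41, 1475)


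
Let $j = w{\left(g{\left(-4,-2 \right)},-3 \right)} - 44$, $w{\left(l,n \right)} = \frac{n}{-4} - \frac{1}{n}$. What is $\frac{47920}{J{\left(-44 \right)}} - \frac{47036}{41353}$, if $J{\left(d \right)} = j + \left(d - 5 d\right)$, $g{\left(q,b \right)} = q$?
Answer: $\frac{23704512628}{66040741} \approx 358.94$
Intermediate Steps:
$w{\left(l,n \right)} = - \frac{1}{n} - \frac{n}{4}$ ($w{\left(l,n \right)} = n \left(- \frac{1}{4}\right) - \frac{1}{n} = - \frac{n}{4} - \frac{1}{n} = - \frac{1}{n} - \frac{n}{4}$)
$j = - \frac{515}{12}$ ($j = \left(- \frac{1}{-3} - - \frac{3}{4}\right) - 44 = \left(\left(-1\right) \left(- \frac{1}{3}\right) + \frac{3}{4}\right) - 44 = \left(\frac{1}{3} + \frac{3}{4}\right) - 44 = \frac{13}{12} - 44 = - \frac{515}{12} \approx -42.917$)
$J{\left(d \right)} = - \frac{515}{12} - 4 d$ ($J{\left(d \right)} = - \frac{515}{12} + \left(d - 5 d\right) = - \frac{515}{12} - 4 d$)
$\frac{47920}{J{\left(-44 \right)}} - \frac{47036}{41353} = \frac{47920}{- \frac{515}{12} - -176} - \frac{47036}{41353} = \frac{47920}{- \frac{515}{12} + 176} - \frac{47036}{41353} = \frac{47920}{\frac{1597}{12}} - \frac{47036}{41353} = 47920 \cdot \frac{12}{1597} - \frac{47036}{41353} = \frac{575040}{1597} - \frac{47036}{41353} = \frac{23704512628}{66040741}$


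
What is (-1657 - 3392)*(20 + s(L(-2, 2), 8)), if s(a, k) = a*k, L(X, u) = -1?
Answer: -60588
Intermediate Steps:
(-1657 - 3392)*(20 + s(L(-2, 2), 8)) = (-1657 - 3392)*(20 - 1*8) = -5049*(20 - 8) = -5049*12 = -60588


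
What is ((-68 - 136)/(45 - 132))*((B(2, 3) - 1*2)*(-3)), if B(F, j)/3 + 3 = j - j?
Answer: 2244/29 ≈ 77.379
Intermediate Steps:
B(F, j) = -9 (B(F, j) = -9 + 3*(j - j) = -9 + 3*0 = -9 + 0 = -9)
((-68 - 136)/(45 - 132))*((B(2, 3) - 1*2)*(-3)) = ((-68 - 136)/(45 - 132))*((-9 - 1*2)*(-3)) = (-204/(-87))*((-9 - 2)*(-3)) = (-204*(-1/87))*(-11*(-3)) = (68/29)*33 = 2244/29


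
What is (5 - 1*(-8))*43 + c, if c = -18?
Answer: 541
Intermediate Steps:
(5 - 1*(-8))*43 + c = (5 - 1*(-8))*43 - 18 = (5 + 8)*43 - 18 = 13*43 - 18 = 559 - 18 = 541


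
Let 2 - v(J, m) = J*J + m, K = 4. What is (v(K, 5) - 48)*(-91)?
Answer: 6097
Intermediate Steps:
v(J, m) = 2 - m - J² (v(J, m) = 2 - (J*J + m) = 2 - (J² + m) = 2 - (m + J²) = 2 + (-m - J²) = 2 - m - J²)
(v(K, 5) - 48)*(-91) = ((2 - 1*5 - 1*4²) - 48)*(-91) = ((2 - 5 - 1*16) - 48)*(-91) = ((2 - 5 - 16) - 48)*(-91) = (-19 - 48)*(-91) = -67*(-91) = 6097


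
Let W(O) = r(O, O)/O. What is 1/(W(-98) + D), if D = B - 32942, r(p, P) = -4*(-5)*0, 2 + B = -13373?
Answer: -1/46317 ≈ -2.1590e-5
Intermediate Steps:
B = -13375 (B = -2 - 13373 = -13375)
r(p, P) = 0 (r(p, P) = 20*0 = 0)
D = -46317 (D = -13375 - 32942 = -46317)
W(O) = 0 (W(O) = 0/O = 0)
1/(W(-98) + D) = 1/(0 - 46317) = 1/(-46317) = -1/46317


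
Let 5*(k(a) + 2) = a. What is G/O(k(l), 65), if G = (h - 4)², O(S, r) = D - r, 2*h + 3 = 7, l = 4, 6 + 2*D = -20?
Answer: -2/39 ≈ -0.051282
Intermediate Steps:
D = -13 (D = -3 + (½)*(-20) = -3 - 10 = -13)
h = 2 (h = -3/2 + (½)*7 = -3/2 + 7/2 = 2)
k(a) = -2 + a/5
O(S, r) = -13 - r
G = 4 (G = (2 - 4)² = (-2)² = 4)
G/O(k(l), 65) = 4/(-13 - 1*65) = 4/(-13 - 65) = 4/(-78) = 4*(-1/78) = -2/39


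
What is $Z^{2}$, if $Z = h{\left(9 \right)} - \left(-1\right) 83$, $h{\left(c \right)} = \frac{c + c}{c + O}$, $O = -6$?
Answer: $7921$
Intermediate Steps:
$h{\left(c \right)} = \frac{2 c}{-6 + c}$ ($h{\left(c \right)} = \frac{c + c}{c - 6} = \frac{2 c}{-6 + c}$)
$Z = 89$ ($Z = 2 \cdot 9 \frac{1}{-6 + 9} - \left(-1\right) 83 = 2 \cdot 9 \cdot \frac{1}{3} - -83 = 2 \cdot 9 \cdot \frac{1}{3} + 83 = 6 + 83 = 89$)
$Z^{2} = 89^{2} = 7921$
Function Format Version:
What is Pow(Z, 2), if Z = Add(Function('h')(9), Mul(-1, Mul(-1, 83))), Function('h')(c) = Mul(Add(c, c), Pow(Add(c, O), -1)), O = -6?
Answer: 7921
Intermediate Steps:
Function('h')(c) = Mul(2, c, Pow(Add(-6, c), -1)) (Function('h')(c) = Mul(Add(c, c), Pow(Add(c, -6), -1)) = Mul(Mul(2, c), Pow(Add(-6, c), -1)) = Mul(2, c, Pow(Add(-6, c), -1)))
Z = 89 (Z = Add(Mul(2, 9, Pow(Add(-6, 9), -1)), Mul(-1, Mul(-1, 83))) = Add(Mul(2, 9, Pow(3, -1)), Mul(-1, -83)) = Add(Mul(2, 9, Rational(1, 3)), 83) = Add(6, 83) = 89)
Pow(Z, 2) = Pow(89, 2) = 7921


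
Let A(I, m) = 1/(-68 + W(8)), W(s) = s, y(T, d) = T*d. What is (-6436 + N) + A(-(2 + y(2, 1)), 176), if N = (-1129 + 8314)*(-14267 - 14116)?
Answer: -12236297461/60 ≈ -2.0394e+8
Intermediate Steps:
A(I, m) = -1/60 (A(I, m) = 1/(-68 + 8) = 1/(-60) = -1/60)
N = -203931855 (N = 7185*(-28383) = -203931855)
(-6436 + N) + A(-(2 + y(2, 1)), 176) = (-6436 - 203931855) - 1/60 = -203938291 - 1/60 = -12236297461/60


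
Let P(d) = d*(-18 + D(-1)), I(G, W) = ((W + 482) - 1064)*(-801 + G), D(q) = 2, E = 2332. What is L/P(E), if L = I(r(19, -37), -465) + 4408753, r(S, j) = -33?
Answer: -5281951/37312 ≈ -141.56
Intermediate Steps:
I(G, W) = (-801 + G)*(-582 + W) (I(G, W) = ((482 + W) - 1064)*(-801 + G) = (-582 + W)*(-801 + G) = (-801 + G)*(-582 + W))
P(d) = -16*d (P(d) = d*(-18 + 2) = d*(-16) = -16*d)
L = 5281951 (L = (466182 - 801*(-465) - 582*(-33) - 33*(-465)) + 4408753 = (466182 + 372465 + 19206 + 15345) + 4408753 = 873198 + 4408753 = 5281951)
L/P(E) = 5281951/((-16*2332)) = 5281951/(-37312) = 5281951*(-1/37312) = -5281951/37312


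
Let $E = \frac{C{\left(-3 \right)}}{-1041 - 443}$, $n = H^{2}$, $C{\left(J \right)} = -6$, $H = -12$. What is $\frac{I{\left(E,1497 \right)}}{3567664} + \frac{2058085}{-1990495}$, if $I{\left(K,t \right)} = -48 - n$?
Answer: $- \frac{91786724231}{88767716921} \approx -1.034$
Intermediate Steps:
$n = 144$ ($n = \left(-12\right)^{2} = 144$)
$E = \frac{3}{742}$ ($E = - \frac{6}{-1041 - 443} = - \frac{6}{-1484} = \left(-6\right) \left(- \frac{1}{1484}\right) = \frac{3}{742} \approx 0.0040431$)
$I{\left(K,t \right)} = -192$ ($I{\left(K,t \right)} = -48 - 144 = -192$)
$\frac{I{\left(E,1497 \right)}}{3567664} + \frac{2058085}{-1990495} = - \frac{192}{3567664} + \frac{2058085}{-1990495} = \left(-192\right) \frac{1}{3567664} + 2058085 \left(- \frac{1}{1990495}\right) = - \frac{12}{222979} - \frac{411617}{398099} = - \frac{91786724231}{88767716921}$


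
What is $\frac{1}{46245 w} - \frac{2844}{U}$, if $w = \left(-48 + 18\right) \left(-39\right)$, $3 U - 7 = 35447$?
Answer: $- \frac{76939650391}{319716194850} \approx -0.24065$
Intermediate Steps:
$U = 11818$ ($U = \frac{7}{3} + \frac{1}{3} \cdot 35447 = \frac{7}{3} + \frac{35447}{3} = 11818$)
$w = 1170$ ($w = \left(-30\right) \left(-39\right) = 1170$)
$\frac{1}{46245 w} - \frac{2844}{U} = \frac{1}{46245 \cdot 1170} - \frac{2844}{11818} = \frac{1}{46245} \cdot \frac{1}{1170} - \frac{1422}{5909} = \frac{1}{54106650} - \frac{1422}{5909} = - \frac{76939650391}{319716194850}$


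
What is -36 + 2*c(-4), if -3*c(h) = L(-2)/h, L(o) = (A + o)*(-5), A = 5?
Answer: -77/2 ≈ -38.500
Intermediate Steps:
L(o) = -25 - 5*o (L(o) = (5 + o)*(-5) = -25 - 5*o)
c(h) = 5/h (c(h) = -(-25 - 5*(-2))/(3*h) = -(-25 + 10)/(3*h) = -(-5)/h = 5/h)
-36 + 2*c(-4) = -36 + 2*(5/(-4)) = -36 + 2*(5*(-¼)) = -36 + 2*(-5/4) = -36 - 5/2 = -77/2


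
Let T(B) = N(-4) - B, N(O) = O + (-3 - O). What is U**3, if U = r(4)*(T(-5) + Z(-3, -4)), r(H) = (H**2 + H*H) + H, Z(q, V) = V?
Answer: -373248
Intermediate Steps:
N(O) = -3
r(H) = H + 2*H**2 (r(H) = (H**2 + H**2) + H = 2*H**2 + H = H + 2*H**2)
T(B) = -3 - B
U = -72 (U = (4*(1 + 2*4))*((-3 - 1*(-5)) - 4) = (4*(1 + 8))*((-3 + 5) - 4) = (4*9)*(2 - 4) = 36*(-2) = -72)
U**3 = (-72)**3 = -373248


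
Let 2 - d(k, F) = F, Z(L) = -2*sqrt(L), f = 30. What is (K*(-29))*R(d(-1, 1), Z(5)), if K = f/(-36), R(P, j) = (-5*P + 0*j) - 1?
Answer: -145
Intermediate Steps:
d(k, F) = 2 - F
R(P, j) = -1 - 5*P (R(P, j) = (-5*P + 0) - 1 = -5*P - 1 = -1 - 5*P)
K = -5/6 (K = 30/(-36) = 30*(-1/36) = -5/6 ≈ -0.83333)
(K*(-29))*R(d(-1, 1), Z(5)) = (-5/6*(-29))*(-1 - 5*(2 - 1*1)) = 145*(-1 - 5*(2 - 1))/6 = 145*(-1 - 5*1)/6 = 145*(-1 - 5)/6 = (145/6)*(-6) = -145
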